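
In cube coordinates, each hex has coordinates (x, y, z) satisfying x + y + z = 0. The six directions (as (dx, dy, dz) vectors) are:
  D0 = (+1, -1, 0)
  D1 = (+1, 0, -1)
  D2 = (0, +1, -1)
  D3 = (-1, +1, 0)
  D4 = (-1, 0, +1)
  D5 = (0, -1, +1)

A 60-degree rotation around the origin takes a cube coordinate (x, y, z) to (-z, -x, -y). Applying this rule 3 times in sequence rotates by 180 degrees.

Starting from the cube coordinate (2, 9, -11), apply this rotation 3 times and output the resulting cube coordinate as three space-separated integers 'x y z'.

Start: (2, 9, -11)
Step 1: (2, 9, -11) -> (-(-11), -(2), -(9)) = (11, -2, -9)
Step 2: (11, -2, -9) -> (-(-9), -(11), -(-2)) = (9, -11, 2)
Step 3: (9, -11, 2) -> (-(2), -(9), -(-11)) = (-2, -9, 11)

Answer: -2 -9 11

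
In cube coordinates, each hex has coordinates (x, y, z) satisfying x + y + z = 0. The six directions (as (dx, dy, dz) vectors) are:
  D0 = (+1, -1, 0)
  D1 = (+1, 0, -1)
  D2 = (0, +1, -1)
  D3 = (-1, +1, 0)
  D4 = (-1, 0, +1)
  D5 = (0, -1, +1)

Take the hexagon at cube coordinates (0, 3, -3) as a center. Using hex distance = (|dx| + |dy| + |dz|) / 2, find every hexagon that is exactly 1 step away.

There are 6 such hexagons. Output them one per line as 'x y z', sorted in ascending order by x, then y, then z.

Answer: -1 3 -2
-1 4 -3
0 2 -2
0 4 -4
1 2 -3
1 3 -4

Derivation:
Walk ring at distance 1 from (0, 3, -3):
Start at center + D4*1 = (-1, 3, -2)
  hex 0: (-1, 3, -2)
  hex 1: (0, 2, -2)
  hex 2: (1, 2, -3)
  hex 3: (1, 3, -4)
  hex 4: (0, 4, -4)
  hex 5: (-1, 4, -3)
Sorted: 6 hexes.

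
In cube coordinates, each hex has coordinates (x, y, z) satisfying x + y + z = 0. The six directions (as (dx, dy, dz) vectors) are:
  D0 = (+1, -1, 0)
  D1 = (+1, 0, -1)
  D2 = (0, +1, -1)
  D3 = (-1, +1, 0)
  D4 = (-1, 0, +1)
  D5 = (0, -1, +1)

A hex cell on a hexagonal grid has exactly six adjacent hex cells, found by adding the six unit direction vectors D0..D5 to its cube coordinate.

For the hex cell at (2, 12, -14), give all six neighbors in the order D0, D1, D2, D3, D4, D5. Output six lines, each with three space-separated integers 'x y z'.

Center: (2, 12, -14). Add each direction:
  D0: (2, 12, -14) + (1, -1, 0) = (3, 11, -14)
  D1: (2, 12, -14) + (1, 0, -1) = (3, 12, -15)
  D2: (2, 12, -14) + (0, 1, -1) = (2, 13, -15)
  D3: (2, 12, -14) + (-1, 1, 0) = (1, 13, -14)
  D4: (2, 12, -14) + (-1, 0, 1) = (1, 12, -13)
  D5: (2, 12, -14) + (0, -1, 1) = (2, 11, -13)

Answer: 3 11 -14
3 12 -15
2 13 -15
1 13 -14
1 12 -13
2 11 -13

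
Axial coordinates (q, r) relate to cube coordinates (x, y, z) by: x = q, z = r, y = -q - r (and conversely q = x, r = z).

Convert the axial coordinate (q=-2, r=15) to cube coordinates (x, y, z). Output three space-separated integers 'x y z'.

x = q = -2
z = r = 15
y = -x - z = -(-2) - (15) = -13

Answer: -2 -13 15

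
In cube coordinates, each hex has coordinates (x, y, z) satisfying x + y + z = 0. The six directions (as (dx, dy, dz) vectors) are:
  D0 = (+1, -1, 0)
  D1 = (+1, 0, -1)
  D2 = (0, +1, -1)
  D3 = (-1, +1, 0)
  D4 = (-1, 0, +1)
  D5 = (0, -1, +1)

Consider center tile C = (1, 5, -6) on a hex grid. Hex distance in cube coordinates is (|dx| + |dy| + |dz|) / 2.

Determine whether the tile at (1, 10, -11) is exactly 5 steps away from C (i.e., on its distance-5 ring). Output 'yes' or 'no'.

|px - cx| = |1 - 1| = 0
|py - cy| = |10 - 5| = 5
|pz - cz| = |-11 - (-6)| = 5
distance = (0+5+5)/2 = 10/2 = 5
radius = 5; distance == radius -> yes

Answer: yes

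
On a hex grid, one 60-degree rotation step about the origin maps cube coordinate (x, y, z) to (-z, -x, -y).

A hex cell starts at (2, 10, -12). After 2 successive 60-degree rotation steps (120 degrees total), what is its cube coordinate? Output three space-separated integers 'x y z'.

Answer: 10 -12 2

Derivation:
Start: (2, 10, -12)
Step 1: (2, 10, -12) -> (-(-12), -(2), -(10)) = (12, -2, -10)
Step 2: (12, -2, -10) -> (-(-10), -(12), -(-2)) = (10, -12, 2)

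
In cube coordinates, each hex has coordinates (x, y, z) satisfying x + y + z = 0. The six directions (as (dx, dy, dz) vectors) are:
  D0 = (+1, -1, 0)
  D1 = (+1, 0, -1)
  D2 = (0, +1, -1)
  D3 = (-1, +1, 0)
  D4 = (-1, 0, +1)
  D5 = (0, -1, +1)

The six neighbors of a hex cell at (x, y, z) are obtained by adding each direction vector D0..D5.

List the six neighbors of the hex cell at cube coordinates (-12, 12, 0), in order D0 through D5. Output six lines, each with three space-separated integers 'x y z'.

Answer: -11 11 0
-11 12 -1
-12 13 -1
-13 13 0
-13 12 1
-12 11 1

Derivation:
Center: (-12, 12, 0). Add each direction:
  D0: (-12, 12, 0) + (1, -1, 0) = (-11, 11, 0)
  D1: (-12, 12, 0) + (1, 0, -1) = (-11, 12, -1)
  D2: (-12, 12, 0) + (0, 1, -1) = (-12, 13, -1)
  D3: (-12, 12, 0) + (-1, 1, 0) = (-13, 13, 0)
  D4: (-12, 12, 0) + (-1, 0, 1) = (-13, 12, 1)
  D5: (-12, 12, 0) + (0, -1, 1) = (-12, 11, 1)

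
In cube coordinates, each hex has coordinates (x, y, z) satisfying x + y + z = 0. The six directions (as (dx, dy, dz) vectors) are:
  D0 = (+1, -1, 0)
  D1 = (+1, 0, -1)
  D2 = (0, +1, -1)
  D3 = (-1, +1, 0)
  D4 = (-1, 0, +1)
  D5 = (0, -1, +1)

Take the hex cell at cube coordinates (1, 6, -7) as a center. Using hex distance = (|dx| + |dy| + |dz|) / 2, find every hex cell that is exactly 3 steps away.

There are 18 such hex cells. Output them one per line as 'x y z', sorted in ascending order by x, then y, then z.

Answer: -2 6 -4
-2 7 -5
-2 8 -6
-2 9 -7
-1 5 -4
-1 9 -8
0 4 -4
0 9 -9
1 3 -4
1 9 -10
2 3 -5
2 8 -10
3 3 -6
3 7 -10
4 3 -7
4 4 -8
4 5 -9
4 6 -10

Derivation:
Walk ring at distance 3 from (1, 6, -7):
Start at center + D4*3 = (-2, 6, -4)
  hex 0: (-2, 6, -4)
  hex 1: (-1, 5, -4)
  hex 2: (0, 4, -4)
  hex 3: (1, 3, -4)
  hex 4: (2, 3, -5)
  hex 5: (3, 3, -6)
  hex 6: (4, 3, -7)
  hex 7: (4, 4, -8)
  hex 8: (4, 5, -9)
  hex 9: (4, 6, -10)
  hex 10: (3, 7, -10)
  hex 11: (2, 8, -10)
  hex 12: (1, 9, -10)
  hex 13: (0, 9, -9)
  hex 14: (-1, 9, -8)
  hex 15: (-2, 9, -7)
  hex 16: (-2, 8, -6)
  hex 17: (-2, 7, -5)
Sorted: 18 hexes.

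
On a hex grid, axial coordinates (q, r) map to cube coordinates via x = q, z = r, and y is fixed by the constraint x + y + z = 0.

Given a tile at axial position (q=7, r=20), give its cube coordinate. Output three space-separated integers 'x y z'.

x = q = 7
z = r = 20
y = -x - z = -(7) - (20) = -27

Answer: 7 -27 20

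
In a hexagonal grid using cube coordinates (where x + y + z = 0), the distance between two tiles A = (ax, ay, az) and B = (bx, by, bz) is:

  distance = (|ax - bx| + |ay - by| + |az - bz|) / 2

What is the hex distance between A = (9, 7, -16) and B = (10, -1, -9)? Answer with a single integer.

Answer: 8

Derivation:
|ax - bx| = |9 - 10| = 1
|ay - by| = |7 - (-1)| = 8
|az - bz| = |-16 - (-9)| = 7
distance = (1 + 8 + 7) / 2 = 16 / 2 = 8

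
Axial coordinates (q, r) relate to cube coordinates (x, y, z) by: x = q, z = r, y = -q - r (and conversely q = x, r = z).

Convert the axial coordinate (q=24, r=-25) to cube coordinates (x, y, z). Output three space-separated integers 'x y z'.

Answer: 24 1 -25

Derivation:
x = q = 24
z = r = -25
y = -x - z = -(24) - (-25) = 1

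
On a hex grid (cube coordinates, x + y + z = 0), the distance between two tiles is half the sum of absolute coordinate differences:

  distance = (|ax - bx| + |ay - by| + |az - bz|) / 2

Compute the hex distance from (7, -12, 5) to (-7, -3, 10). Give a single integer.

Answer: 14

Derivation:
|ax - bx| = |7 - (-7)| = 14
|ay - by| = |-12 - (-3)| = 9
|az - bz| = |5 - 10| = 5
distance = (14 + 9 + 5) / 2 = 28 / 2 = 14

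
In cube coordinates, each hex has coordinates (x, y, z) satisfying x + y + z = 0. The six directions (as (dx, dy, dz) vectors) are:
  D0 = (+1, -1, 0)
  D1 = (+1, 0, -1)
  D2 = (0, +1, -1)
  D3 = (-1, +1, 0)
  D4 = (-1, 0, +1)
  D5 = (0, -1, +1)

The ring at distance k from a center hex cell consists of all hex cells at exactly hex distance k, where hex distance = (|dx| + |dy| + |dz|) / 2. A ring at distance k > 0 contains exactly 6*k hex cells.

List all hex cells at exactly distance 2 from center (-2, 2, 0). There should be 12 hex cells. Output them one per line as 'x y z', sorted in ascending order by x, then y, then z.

Answer: -4 2 2
-4 3 1
-4 4 0
-3 1 2
-3 4 -1
-2 0 2
-2 4 -2
-1 0 1
-1 3 -2
0 0 0
0 1 -1
0 2 -2

Derivation:
Walk ring at distance 2 from (-2, 2, 0):
Start at center + D4*2 = (-4, 2, 2)
  hex 0: (-4, 2, 2)
  hex 1: (-3, 1, 2)
  hex 2: (-2, 0, 2)
  hex 3: (-1, 0, 1)
  hex 4: (0, 0, 0)
  hex 5: (0, 1, -1)
  hex 6: (0, 2, -2)
  hex 7: (-1, 3, -2)
  hex 8: (-2, 4, -2)
  hex 9: (-3, 4, -1)
  hex 10: (-4, 4, 0)
  hex 11: (-4, 3, 1)
Sorted: 12 hexes.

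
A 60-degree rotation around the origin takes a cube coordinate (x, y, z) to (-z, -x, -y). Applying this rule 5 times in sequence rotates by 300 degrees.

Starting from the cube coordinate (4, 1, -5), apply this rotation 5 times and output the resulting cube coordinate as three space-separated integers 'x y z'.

Answer: -1 5 -4

Derivation:
Start: (4, 1, -5)
Step 1: (4, 1, -5) -> (-(-5), -(4), -(1)) = (5, -4, -1)
Step 2: (5, -4, -1) -> (-(-1), -(5), -(-4)) = (1, -5, 4)
Step 3: (1, -5, 4) -> (-(4), -(1), -(-5)) = (-4, -1, 5)
Step 4: (-4, -1, 5) -> (-(5), -(-4), -(-1)) = (-5, 4, 1)
Step 5: (-5, 4, 1) -> (-(1), -(-5), -(4)) = (-1, 5, -4)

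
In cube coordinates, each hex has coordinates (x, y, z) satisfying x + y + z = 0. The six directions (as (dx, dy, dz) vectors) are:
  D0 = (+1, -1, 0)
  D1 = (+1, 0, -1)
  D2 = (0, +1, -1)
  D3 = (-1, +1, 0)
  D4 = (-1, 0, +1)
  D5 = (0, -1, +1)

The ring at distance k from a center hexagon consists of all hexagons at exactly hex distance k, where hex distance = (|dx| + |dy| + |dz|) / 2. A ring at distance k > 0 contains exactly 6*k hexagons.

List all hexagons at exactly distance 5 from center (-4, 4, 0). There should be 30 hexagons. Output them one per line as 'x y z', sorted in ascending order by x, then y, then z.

Answer: -9 4 5
-9 5 4
-9 6 3
-9 7 2
-9 8 1
-9 9 0
-8 3 5
-8 9 -1
-7 2 5
-7 9 -2
-6 1 5
-6 9 -3
-5 0 5
-5 9 -4
-4 -1 5
-4 9 -5
-3 -1 4
-3 8 -5
-2 -1 3
-2 7 -5
-1 -1 2
-1 6 -5
0 -1 1
0 5 -5
1 -1 0
1 0 -1
1 1 -2
1 2 -3
1 3 -4
1 4 -5

Derivation:
Walk ring at distance 5 from (-4, 4, 0):
Start at center + D4*5 = (-9, 4, 5)
  hex 0: (-9, 4, 5)
  hex 1: (-8, 3, 5)
  hex 2: (-7, 2, 5)
  hex 3: (-6, 1, 5)
  hex 4: (-5, 0, 5)
  hex 5: (-4, -1, 5)
  hex 6: (-3, -1, 4)
  hex 7: (-2, -1, 3)
  hex 8: (-1, -1, 2)
  hex 9: (0, -1, 1)
  hex 10: (1, -1, 0)
  hex 11: (1, 0, -1)
  hex 12: (1, 1, -2)
  hex 13: (1, 2, -3)
  hex 14: (1, 3, -4)
  hex 15: (1, 4, -5)
  hex 16: (0, 5, -5)
  hex 17: (-1, 6, -5)
  hex 18: (-2, 7, -5)
  hex 19: (-3, 8, -5)
  hex 20: (-4, 9, -5)
  hex 21: (-5, 9, -4)
  hex 22: (-6, 9, -3)
  hex 23: (-7, 9, -2)
  hex 24: (-8, 9, -1)
  hex 25: (-9, 9, 0)
  hex 26: (-9, 8, 1)
  hex 27: (-9, 7, 2)
  hex 28: (-9, 6, 3)
  hex 29: (-9, 5, 4)
Sorted: 30 hexes.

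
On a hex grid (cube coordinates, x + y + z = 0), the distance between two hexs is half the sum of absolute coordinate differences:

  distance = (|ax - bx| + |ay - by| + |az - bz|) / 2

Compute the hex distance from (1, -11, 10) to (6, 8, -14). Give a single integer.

Answer: 24

Derivation:
|ax - bx| = |1 - 6| = 5
|ay - by| = |-11 - 8| = 19
|az - bz| = |10 - (-14)| = 24
distance = (5 + 19 + 24) / 2 = 48 / 2 = 24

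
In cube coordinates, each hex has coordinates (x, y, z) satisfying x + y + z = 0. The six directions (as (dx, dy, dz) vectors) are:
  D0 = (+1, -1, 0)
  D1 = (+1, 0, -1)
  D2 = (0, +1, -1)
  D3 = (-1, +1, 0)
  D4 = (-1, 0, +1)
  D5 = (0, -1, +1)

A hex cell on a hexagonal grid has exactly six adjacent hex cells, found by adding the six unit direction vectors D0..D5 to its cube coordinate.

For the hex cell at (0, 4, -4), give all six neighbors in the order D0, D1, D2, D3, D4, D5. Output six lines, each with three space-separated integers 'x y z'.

Center: (0, 4, -4). Add each direction:
  D0: (0, 4, -4) + (1, -1, 0) = (1, 3, -4)
  D1: (0, 4, -4) + (1, 0, -1) = (1, 4, -5)
  D2: (0, 4, -4) + (0, 1, -1) = (0, 5, -5)
  D3: (0, 4, -4) + (-1, 1, 0) = (-1, 5, -4)
  D4: (0, 4, -4) + (-1, 0, 1) = (-1, 4, -3)
  D5: (0, 4, -4) + (0, -1, 1) = (0, 3, -3)

Answer: 1 3 -4
1 4 -5
0 5 -5
-1 5 -4
-1 4 -3
0 3 -3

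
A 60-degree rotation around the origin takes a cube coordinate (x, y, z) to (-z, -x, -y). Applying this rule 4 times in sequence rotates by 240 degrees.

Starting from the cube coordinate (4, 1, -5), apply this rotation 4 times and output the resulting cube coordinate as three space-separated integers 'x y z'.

Start: (4, 1, -5)
Step 1: (4, 1, -5) -> (-(-5), -(4), -(1)) = (5, -4, -1)
Step 2: (5, -4, -1) -> (-(-1), -(5), -(-4)) = (1, -5, 4)
Step 3: (1, -5, 4) -> (-(4), -(1), -(-5)) = (-4, -1, 5)
Step 4: (-4, -1, 5) -> (-(5), -(-4), -(-1)) = (-5, 4, 1)

Answer: -5 4 1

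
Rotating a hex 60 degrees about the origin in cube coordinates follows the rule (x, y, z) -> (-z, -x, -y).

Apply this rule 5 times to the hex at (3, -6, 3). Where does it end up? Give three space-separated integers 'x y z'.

Start: (3, -6, 3)
Step 1: (3, -6, 3) -> (-(3), -(3), -(-6)) = (-3, -3, 6)
Step 2: (-3, -3, 6) -> (-(6), -(-3), -(-3)) = (-6, 3, 3)
Step 3: (-6, 3, 3) -> (-(3), -(-6), -(3)) = (-3, 6, -3)
Step 4: (-3, 6, -3) -> (-(-3), -(-3), -(6)) = (3, 3, -6)
Step 5: (3, 3, -6) -> (-(-6), -(3), -(3)) = (6, -3, -3)

Answer: 6 -3 -3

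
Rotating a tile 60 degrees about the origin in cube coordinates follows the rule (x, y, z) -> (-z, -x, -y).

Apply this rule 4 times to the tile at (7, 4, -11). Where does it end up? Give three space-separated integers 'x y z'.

Answer: -11 7 4

Derivation:
Start: (7, 4, -11)
Step 1: (7, 4, -11) -> (-(-11), -(7), -(4)) = (11, -7, -4)
Step 2: (11, -7, -4) -> (-(-4), -(11), -(-7)) = (4, -11, 7)
Step 3: (4, -11, 7) -> (-(7), -(4), -(-11)) = (-7, -4, 11)
Step 4: (-7, -4, 11) -> (-(11), -(-7), -(-4)) = (-11, 7, 4)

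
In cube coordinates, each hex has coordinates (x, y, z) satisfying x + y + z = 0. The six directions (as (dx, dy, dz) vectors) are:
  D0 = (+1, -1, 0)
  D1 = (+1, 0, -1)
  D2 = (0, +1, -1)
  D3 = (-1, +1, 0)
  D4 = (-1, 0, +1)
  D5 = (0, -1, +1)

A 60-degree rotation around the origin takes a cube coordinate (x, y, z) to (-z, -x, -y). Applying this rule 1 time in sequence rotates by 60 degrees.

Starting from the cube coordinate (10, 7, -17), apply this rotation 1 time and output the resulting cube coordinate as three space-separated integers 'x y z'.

Start: (10, 7, -17)
Step 1: (10, 7, -17) -> (-(-17), -(10), -(7)) = (17, -10, -7)

Answer: 17 -10 -7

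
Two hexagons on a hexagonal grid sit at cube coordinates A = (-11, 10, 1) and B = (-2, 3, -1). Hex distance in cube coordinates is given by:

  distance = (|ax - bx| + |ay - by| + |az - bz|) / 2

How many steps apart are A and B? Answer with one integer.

Answer: 9

Derivation:
|ax - bx| = |-11 - (-2)| = 9
|ay - by| = |10 - 3| = 7
|az - bz| = |1 - (-1)| = 2
distance = (9 + 7 + 2) / 2 = 18 / 2 = 9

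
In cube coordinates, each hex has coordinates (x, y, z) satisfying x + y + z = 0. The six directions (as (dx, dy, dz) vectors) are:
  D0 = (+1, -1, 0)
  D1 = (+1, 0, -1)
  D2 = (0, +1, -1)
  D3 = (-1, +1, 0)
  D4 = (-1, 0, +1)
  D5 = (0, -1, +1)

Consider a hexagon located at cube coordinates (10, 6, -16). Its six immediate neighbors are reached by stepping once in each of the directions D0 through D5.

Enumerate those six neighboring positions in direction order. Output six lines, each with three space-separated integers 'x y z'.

Answer: 11 5 -16
11 6 -17
10 7 -17
9 7 -16
9 6 -15
10 5 -15

Derivation:
Center: (10, 6, -16). Add each direction:
  D0: (10, 6, -16) + (1, -1, 0) = (11, 5, -16)
  D1: (10, 6, -16) + (1, 0, -1) = (11, 6, -17)
  D2: (10, 6, -16) + (0, 1, -1) = (10, 7, -17)
  D3: (10, 6, -16) + (-1, 1, 0) = (9, 7, -16)
  D4: (10, 6, -16) + (-1, 0, 1) = (9, 6, -15)
  D5: (10, 6, -16) + (0, -1, 1) = (10, 5, -15)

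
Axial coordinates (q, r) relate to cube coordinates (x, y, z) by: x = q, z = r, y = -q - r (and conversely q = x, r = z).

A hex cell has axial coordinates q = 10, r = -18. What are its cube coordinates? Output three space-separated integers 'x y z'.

Answer: 10 8 -18

Derivation:
x = q = 10
z = r = -18
y = -x - z = -(10) - (-18) = 8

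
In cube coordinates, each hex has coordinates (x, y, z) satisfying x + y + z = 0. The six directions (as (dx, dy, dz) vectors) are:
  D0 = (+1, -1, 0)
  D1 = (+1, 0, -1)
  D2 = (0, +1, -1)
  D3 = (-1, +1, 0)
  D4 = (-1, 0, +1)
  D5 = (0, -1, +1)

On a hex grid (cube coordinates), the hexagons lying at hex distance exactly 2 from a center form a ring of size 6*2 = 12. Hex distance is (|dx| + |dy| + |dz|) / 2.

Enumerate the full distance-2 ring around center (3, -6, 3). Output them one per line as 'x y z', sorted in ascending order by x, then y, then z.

Answer: 1 -6 5
1 -5 4
1 -4 3
2 -7 5
2 -4 2
3 -8 5
3 -4 1
4 -8 4
4 -5 1
5 -8 3
5 -7 2
5 -6 1

Derivation:
Walk ring at distance 2 from (3, -6, 3):
Start at center + D4*2 = (1, -6, 5)
  hex 0: (1, -6, 5)
  hex 1: (2, -7, 5)
  hex 2: (3, -8, 5)
  hex 3: (4, -8, 4)
  hex 4: (5, -8, 3)
  hex 5: (5, -7, 2)
  hex 6: (5, -6, 1)
  hex 7: (4, -5, 1)
  hex 8: (3, -4, 1)
  hex 9: (2, -4, 2)
  hex 10: (1, -4, 3)
  hex 11: (1, -5, 4)
Sorted: 12 hexes.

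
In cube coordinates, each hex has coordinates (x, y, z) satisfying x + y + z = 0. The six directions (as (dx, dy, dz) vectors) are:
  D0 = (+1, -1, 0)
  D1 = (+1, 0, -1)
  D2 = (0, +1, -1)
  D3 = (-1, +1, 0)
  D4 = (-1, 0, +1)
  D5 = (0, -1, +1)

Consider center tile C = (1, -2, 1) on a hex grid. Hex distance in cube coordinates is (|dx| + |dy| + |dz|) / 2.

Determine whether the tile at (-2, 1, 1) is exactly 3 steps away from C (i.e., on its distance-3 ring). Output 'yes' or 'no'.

|px - cx| = |-2 - 1| = 3
|py - cy| = |1 - (-2)| = 3
|pz - cz| = |1 - 1| = 0
distance = (3+3+0)/2 = 6/2 = 3
radius = 3; distance == radius -> yes

Answer: yes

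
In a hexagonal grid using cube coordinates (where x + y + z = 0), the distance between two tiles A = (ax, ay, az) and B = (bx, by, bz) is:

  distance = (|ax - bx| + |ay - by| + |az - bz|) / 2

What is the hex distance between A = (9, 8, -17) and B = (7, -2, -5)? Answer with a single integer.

Answer: 12

Derivation:
|ax - bx| = |9 - 7| = 2
|ay - by| = |8 - (-2)| = 10
|az - bz| = |-17 - (-5)| = 12
distance = (2 + 10 + 12) / 2 = 24 / 2 = 12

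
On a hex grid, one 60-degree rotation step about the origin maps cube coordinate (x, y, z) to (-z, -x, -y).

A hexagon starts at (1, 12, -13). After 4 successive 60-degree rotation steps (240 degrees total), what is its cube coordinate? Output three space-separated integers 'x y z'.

Answer: -13 1 12

Derivation:
Start: (1, 12, -13)
Step 1: (1, 12, -13) -> (-(-13), -(1), -(12)) = (13, -1, -12)
Step 2: (13, -1, -12) -> (-(-12), -(13), -(-1)) = (12, -13, 1)
Step 3: (12, -13, 1) -> (-(1), -(12), -(-13)) = (-1, -12, 13)
Step 4: (-1, -12, 13) -> (-(13), -(-1), -(-12)) = (-13, 1, 12)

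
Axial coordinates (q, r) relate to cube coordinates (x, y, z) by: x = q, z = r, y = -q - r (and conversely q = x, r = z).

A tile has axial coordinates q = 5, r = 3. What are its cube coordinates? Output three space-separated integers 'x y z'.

Answer: 5 -8 3

Derivation:
x = q = 5
z = r = 3
y = -x - z = -(5) - (3) = -8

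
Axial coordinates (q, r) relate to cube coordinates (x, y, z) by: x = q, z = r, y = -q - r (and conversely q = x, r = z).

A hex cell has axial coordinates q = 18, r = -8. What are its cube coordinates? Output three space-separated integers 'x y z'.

x = q = 18
z = r = -8
y = -x - z = -(18) - (-8) = -10

Answer: 18 -10 -8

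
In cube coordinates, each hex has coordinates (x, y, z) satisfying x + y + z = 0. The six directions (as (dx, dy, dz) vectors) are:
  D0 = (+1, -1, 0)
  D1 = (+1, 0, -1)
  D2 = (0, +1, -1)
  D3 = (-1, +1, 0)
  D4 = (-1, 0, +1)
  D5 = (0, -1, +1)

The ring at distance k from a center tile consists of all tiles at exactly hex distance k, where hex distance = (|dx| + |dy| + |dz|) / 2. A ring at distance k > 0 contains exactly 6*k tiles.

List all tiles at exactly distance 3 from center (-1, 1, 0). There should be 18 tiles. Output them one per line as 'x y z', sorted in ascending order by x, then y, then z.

Answer: -4 1 3
-4 2 2
-4 3 1
-4 4 0
-3 0 3
-3 4 -1
-2 -1 3
-2 4 -2
-1 -2 3
-1 4 -3
0 -2 2
0 3 -3
1 -2 1
1 2 -3
2 -2 0
2 -1 -1
2 0 -2
2 1 -3

Derivation:
Walk ring at distance 3 from (-1, 1, 0):
Start at center + D4*3 = (-4, 1, 3)
  hex 0: (-4, 1, 3)
  hex 1: (-3, 0, 3)
  hex 2: (-2, -1, 3)
  hex 3: (-1, -2, 3)
  hex 4: (0, -2, 2)
  hex 5: (1, -2, 1)
  hex 6: (2, -2, 0)
  hex 7: (2, -1, -1)
  hex 8: (2, 0, -2)
  hex 9: (2, 1, -3)
  hex 10: (1, 2, -3)
  hex 11: (0, 3, -3)
  hex 12: (-1, 4, -3)
  hex 13: (-2, 4, -2)
  hex 14: (-3, 4, -1)
  hex 15: (-4, 4, 0)
  hex 16: (-4, 3, 1)
  hex 17: (-4, 2, 2)
Sorted: 18 hexes.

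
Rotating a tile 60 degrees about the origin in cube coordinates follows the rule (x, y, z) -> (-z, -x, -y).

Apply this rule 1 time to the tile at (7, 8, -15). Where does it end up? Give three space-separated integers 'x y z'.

Answer: 15 -7 -8

Derivation:
Start: (7, 8, -15)
Step 1: (7, 8, -15) -> (-(-15), -(7), -(8)) = (15, -7, -8)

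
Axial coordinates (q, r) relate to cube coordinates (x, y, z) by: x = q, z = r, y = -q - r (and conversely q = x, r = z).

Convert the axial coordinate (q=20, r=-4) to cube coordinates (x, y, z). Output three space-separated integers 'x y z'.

Answer: 20 -16 -4

Derivation:
x = q = 20
z = r = -4
y = -x - z = -(20) - (-4) = -16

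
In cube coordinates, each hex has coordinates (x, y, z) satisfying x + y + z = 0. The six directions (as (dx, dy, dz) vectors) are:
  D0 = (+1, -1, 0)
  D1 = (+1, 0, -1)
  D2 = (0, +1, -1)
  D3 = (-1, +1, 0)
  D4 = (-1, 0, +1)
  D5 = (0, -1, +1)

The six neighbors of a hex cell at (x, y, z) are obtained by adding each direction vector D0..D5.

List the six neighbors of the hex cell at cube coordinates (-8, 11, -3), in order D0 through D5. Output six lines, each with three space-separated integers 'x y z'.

Answer: -7 10 -3
-7 11 -4
-8 12 -4
-9 12 -3
-9 11 -2
-8 10 -2

Derivation:
Center: (-8, 11, -3). Add each direction:
  D0: (-8, 11, -3) + (1, -1, 0) = (-7, 10, -3)
  D1: (-8, 11, -3) + (1, 0, -1) = (-7, 11, -4)
  D2: (-8, 11, -3) + (0, 1, -1) = (-8, 12, -4)
  D3: (-8, 11, -3) + (-1, 1, 0) = (-9, 12, -3)
  D4: (-8, 11, -3) + (-1, 0, 1) = (-9, 11, -2)
  D5: (-8, 11, -3) + (0, -1, 1) = (-8, 10, -2)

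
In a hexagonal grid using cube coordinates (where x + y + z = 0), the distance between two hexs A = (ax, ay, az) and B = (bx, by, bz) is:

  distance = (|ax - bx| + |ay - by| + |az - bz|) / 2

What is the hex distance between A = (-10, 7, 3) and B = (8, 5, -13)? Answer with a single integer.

|ax - bx| = |-10 - 8| = 18
|ay - by| = |7 - 5| = 2
|az - bz| = |3 - (-13)| = 16
distance = (18 + 2 + 16) / 2 = 36 / 2 = 18

Answer: 18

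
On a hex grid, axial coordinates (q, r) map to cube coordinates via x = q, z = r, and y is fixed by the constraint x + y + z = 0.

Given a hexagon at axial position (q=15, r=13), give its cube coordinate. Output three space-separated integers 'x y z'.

Answer: 15 -28 13

Derivation:
x = q = 15
z = r = 13
y = -x - z = -(15) - (13) = -28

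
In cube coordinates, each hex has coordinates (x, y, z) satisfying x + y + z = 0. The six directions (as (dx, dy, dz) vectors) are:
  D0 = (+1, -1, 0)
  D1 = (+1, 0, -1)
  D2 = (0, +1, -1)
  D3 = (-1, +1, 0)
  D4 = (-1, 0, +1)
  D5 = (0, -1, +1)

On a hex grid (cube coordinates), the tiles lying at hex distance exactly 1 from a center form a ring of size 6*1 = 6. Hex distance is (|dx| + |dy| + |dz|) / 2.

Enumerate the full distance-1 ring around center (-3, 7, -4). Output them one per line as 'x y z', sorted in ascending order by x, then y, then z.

Answer: -4 7 -3
-4 8 -4
-3 6 -3
-3 8 -5
-2 6 -4
-2 7 -5

Derivation:
Walk ring at distance 1 from (-3, 7, -4):
Start at center + D4*1 = (-4, 7, -3)
  hex 0: (-4, 7, -3)
  hex 1: (-3, 6, -3)
  hex 2: (-2, 6, -4)
  hex 3: (-2, 7, -5)
  hex 4: (-3, 8, -5)
  hex 5: (-4, 8, -4)
Sorted: 6 hexes.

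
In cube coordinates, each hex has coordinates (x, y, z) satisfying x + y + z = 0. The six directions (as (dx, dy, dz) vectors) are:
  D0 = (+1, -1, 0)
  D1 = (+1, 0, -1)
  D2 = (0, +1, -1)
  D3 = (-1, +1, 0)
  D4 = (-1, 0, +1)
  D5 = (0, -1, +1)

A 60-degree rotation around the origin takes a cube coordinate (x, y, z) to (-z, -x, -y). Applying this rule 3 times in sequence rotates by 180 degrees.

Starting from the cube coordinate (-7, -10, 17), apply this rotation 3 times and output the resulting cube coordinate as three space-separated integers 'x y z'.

Start: (-7, -10, 17)
Step 1: (-7, -10, 17) -> (-(17), -(-7), -(-10)) = (-17, 7, 10)
Step 2: (-17, 7, 10) -> (-(10), -(-17), -(7)) = (-10, 17, -7)
Step 3: (-10, 17, -7) -> (-(-7), -(-10), -(17)) = (7, 10, -17)

Answer: 7 10 -17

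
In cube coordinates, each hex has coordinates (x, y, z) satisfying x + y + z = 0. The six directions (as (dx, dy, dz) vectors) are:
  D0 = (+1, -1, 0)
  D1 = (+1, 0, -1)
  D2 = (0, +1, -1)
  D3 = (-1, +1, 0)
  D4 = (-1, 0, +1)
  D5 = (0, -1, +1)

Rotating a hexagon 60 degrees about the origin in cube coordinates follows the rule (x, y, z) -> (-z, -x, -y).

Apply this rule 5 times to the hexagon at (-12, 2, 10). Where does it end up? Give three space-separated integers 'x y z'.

Answer: -2 -10 12

Derivation:
Start: (-12, 2, 10)
Step 1: (-12, 2, 10) -> (-(10), -(-12), -(2)) = (-10, 12, -2)
Step 2: (-10, 12, -2) -> (-(-2), -(-10), -(12)) = (2, 10, -12)
Step 3: (2, 10, -12) -> (-(-12), -(2), -(10)) = (12, -2, -10)
Step 4: (12, -2, -10) -> (-(-10), -(12), -(-2)) = (10, -12, 2)
Step 5: (10, -12, 2) -> (-(2), -(10), -(-12)) = (-2, -10, 12)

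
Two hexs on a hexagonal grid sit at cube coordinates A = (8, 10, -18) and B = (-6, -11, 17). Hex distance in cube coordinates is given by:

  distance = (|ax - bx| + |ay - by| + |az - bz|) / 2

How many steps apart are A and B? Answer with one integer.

Answer: 35

Derivation:
|ax - bx| = |8 - (-6)| = 14
|ay - by| = |10 - (-11)| = 21
|az - bz| = |-18 - 17| = 35
distance = (14 + 21 + 35) / 2 = 70 / 2 = 35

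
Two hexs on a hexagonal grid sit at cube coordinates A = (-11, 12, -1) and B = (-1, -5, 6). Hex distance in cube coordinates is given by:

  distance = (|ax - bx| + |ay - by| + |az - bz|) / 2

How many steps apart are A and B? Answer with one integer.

Answer: 17

Derivation:
|ax - bx| = |-11 - (-1)| = 10
|ay - by| = |12 - (-5)| = 17
|az - bz| = |-1 - 6| = 7
distance = (10 + 17 + 7) / 2 = 34 / 2 = 17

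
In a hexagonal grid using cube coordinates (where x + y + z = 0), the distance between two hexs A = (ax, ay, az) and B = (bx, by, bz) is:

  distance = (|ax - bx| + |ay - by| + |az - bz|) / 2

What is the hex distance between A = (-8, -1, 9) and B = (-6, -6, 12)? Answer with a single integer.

|ax - bx| = |-8 - (-6)| = 2
|ay - by| = |-1 - (-6)| = 5
|az - bz| = |9 - 12| = 3
distance = (2 + 5 + 3) / 2 = 10 / 2 = 5

Answer: 5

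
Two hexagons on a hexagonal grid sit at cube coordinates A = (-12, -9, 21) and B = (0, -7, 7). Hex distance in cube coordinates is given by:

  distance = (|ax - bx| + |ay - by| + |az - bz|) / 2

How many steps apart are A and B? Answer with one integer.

Answer: 14

Derivation:
|ax - bx| = |-12 - 0| = 12
|ay - by| = |-9 - (-7)| = 2
|az - bz| = |21 - 7| = 14
distance = (12 + 2 + 14) / 2 = 28 / 2 = 14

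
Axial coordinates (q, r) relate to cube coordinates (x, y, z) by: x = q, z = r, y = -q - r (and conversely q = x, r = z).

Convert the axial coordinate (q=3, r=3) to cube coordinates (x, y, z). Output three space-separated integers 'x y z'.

Answer: 3 -6 3

Derivation:
x = q = 3
z = r = 3
y = -x - z = -(3) - (3) = -6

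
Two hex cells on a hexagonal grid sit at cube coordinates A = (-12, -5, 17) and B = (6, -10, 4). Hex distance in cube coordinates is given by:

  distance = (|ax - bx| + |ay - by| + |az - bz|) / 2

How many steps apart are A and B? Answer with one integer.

|ax - bx| = |-12 - 6| = 18
|ay - by| = |-5 - (-10)| = 5
|az - bz| = |17 - 4| = 13
distance = (18 + 5 + 13) / 2 = 36 / 2 = 18

Answer: 18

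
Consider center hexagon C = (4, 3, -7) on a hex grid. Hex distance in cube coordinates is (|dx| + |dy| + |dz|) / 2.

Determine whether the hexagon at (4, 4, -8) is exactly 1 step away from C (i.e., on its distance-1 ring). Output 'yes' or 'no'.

|px - cx| = |4 - 4| = 0
|py - cy| = |4 - 3| = 1
|pz - cz| = |-8 - (-7)| = 1
distance = (0+1+1)/2 = 2/2 = 1
radius = 1; distance == radius -> yes

Answer: yes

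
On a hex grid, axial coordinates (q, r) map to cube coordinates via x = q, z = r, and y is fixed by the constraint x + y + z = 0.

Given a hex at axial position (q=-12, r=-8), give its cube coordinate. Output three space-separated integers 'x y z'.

x = q = -12
z = r = -8
y = -x - z = -(-12) - (-8) = 20

Answer: -12 20 -8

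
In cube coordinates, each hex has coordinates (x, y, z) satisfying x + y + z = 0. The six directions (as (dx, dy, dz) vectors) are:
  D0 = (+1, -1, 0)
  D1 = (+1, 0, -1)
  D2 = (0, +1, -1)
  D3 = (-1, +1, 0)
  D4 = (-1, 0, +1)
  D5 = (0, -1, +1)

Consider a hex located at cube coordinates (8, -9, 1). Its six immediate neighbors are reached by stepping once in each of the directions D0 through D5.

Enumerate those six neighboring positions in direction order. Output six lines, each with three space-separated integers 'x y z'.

Answer: 9 -10 1
9 -9 0
8 -8 0
7 -8 1
7 -9 2
8 -10 2

Derivation:
Center: (8, -9, 1). Add each direction:
  D0: (8, -9, 1) + (1, -1, 0) = (9, -10, 1)
  D1: (8, -9, 1) + (1, 0, -1) = (9, -9, 0)
  D2: (8, -9, 1) + (0, 1, -1) = (8, -8, 0)
  D3: (8, -9, 1) + (-1, 1, 0) = (7, -8, 1)
  D4: (8, -9, 1) + (-1, 0, 1) = (7, -9, 2)
  D5: (8, -9, 1) + (0, -1, 1) = (8, -10, 2)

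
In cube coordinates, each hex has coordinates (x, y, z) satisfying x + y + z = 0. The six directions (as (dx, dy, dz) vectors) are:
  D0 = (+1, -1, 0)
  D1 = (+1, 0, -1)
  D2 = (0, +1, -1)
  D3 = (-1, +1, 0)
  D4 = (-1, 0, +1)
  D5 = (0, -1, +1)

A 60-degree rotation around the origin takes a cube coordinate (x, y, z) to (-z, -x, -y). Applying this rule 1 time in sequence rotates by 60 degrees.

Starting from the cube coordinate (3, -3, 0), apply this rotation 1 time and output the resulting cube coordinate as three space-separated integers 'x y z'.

Answer: 0 -3 3

Derivation:
Start: (3, -3, 0)
Step 1: (3, -3, 0) -> (-(0), -(3), -(-3)) = (0, -3, 3)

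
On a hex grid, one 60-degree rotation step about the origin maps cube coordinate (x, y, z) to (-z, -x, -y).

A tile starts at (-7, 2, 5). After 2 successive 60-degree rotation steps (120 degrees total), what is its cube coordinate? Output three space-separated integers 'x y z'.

Start: (-7, 2, 5)
Step 1: (-7, 2, 5) -> (-(5), -(-7), -(2)) = (-5, 7, -2)
Step 2: (-5, 7, -2) -> (-(-2), -(-5), -(7)) = (2, 5, -7)

Answer: 2 5 -7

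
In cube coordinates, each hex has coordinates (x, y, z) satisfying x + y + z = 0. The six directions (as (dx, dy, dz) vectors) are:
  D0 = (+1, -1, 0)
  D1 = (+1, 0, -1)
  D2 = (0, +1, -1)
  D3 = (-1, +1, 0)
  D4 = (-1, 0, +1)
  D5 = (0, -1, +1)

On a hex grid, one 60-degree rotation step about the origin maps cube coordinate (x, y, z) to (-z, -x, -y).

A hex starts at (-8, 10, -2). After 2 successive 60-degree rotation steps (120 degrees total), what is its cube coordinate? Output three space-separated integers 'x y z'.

Answer: 10 -2 -8

Derivation:
Start: (-8, 10, -2)
Step 1: (-8, 10, -2) -> (-(-2), -(-8), -(10)) = (2, 8, -10)
Step 2: (2, 8, -10) -> (-(-10), -(2), -(8)) = (10, -2, -8)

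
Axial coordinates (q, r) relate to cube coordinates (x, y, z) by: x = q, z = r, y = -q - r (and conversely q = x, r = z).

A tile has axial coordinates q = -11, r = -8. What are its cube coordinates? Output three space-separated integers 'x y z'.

x = q = -11
z = r = -8
y = -x - z = -(-11) - (-8) = 19

Answer: -11 19 -8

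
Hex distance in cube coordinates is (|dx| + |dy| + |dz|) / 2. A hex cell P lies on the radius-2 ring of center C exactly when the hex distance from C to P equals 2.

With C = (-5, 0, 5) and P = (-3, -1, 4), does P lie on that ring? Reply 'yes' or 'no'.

Answer: yes

Derivation:
|px - cx| = |-3 - (-5)| = 2
|py - cy| = |-1 - 0| = 1
|pz - cz| = |4 - 5| = 1
distance = (2+1+1)/2 = 4/2 = 2
radius = 2; distance == radius -> yes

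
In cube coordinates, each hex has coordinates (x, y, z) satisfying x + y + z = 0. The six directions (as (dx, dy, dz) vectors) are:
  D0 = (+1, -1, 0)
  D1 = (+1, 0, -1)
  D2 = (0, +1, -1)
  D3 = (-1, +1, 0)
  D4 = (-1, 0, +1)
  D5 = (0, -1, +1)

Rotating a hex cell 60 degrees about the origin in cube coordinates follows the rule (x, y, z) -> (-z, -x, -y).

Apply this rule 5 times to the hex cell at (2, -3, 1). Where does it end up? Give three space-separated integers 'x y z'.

Start: (2, -3, 1)
Step 1: (2, -3, 1) -> (-(1), -(2), -(-3)) = (-1, -2, 3)
Step 2: (-1, -2, 3) -> (-(3), -(-1), -(-2)) = (-3, 1, 2)
Step 3: (-3, 1, 2) -> (-(2), -(-3), -(1)) = (-2, 3, -1)
Step 4: (-2, 3, -1) -> (-(-1), -(-2), -(3)) = (1, 2, -3)
Step 5: (1, 2, -3) -> (-(-3), -(1), -(2)) = (3, -1, -2)

Answer: 3 -1 -2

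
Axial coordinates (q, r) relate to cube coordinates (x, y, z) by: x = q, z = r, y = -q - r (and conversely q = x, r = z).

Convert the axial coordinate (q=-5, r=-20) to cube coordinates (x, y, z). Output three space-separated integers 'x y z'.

Answer: -5 25 -20

Derivation:
x = q = -5
z = r = -20
y = -x - z = -(-5) - (-20) = 25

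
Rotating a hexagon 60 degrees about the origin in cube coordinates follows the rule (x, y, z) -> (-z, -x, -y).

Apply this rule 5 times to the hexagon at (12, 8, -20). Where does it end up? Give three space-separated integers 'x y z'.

Answer: -8 20 -12

Derivation:
Start: (12, 8, -20)
Step 1: (12, 8, -20) -> (-(-20), -(12), -(8)) = (20, -12, -8)
Step 2: (20, -12, -8) -> (-(-8), -(20), -(-12)) = (8, -20, 12)
Step 3: (8, -20, 12) -> (-(12), -(8), -(-20)) = (-12, -8, 20)
Step 4: (-12, -8, 20) -> (-(20), -(-12), -(-8)) = (-20, 12, 8)
Step 5: (-20, 12, 8) -> (-(8), -(-20), -(12)) = (-8, 20, -12)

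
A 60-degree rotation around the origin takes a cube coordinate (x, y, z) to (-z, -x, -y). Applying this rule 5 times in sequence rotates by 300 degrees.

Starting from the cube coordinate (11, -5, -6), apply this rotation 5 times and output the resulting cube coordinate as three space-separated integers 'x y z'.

Answer: 5 6 -11

Derivation:
Start: (11, -5, -6)
Step 1: (11, -5, -6) -> (-(-6), -(11), -(-5)) = (6, -11, 5)
Step 2: (6, -11, 5) -> (-(5), -(6), -(-11)) = (-5, -6, 11)
Step 3: (-5, -6, 11) -> (-(11), -(-5), -(-6)) = (-11, 5, 6)
Step 4: (-11, 5, 6) -> (-(6), -(-11), -(5)) = (-6, 11, -5)
Step 5: (-6, 11, -5) -> (-(-5), -(-6), -(11)) = (5, 6, -11)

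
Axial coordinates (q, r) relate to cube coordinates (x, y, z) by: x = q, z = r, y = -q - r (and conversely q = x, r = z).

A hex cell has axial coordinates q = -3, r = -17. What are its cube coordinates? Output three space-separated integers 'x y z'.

Answer: -3 20 -17

Derivation:
x = q = -3
z = r = -17
y = -x - z = -(-3) - (-17) = 20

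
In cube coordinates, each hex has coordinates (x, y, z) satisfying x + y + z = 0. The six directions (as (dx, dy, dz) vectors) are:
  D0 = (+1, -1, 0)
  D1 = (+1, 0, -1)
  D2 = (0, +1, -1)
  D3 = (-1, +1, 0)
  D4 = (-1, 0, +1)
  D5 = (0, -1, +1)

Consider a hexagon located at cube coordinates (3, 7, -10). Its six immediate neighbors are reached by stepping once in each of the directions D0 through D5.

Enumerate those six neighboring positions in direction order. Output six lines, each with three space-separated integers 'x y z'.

Center: (3, 7, -10). Add each direction:
  D0: (3, 7, -10) + (1, -1, 0) = (4, 6, -10)
  D1: (3, 7, -10) + (1, 0, -1) = (4, 7, -11)
  D2: (3, 7, -10) + (0, 1, -1) = (3, 8, -11)
  D3: (3, 7, -10) + (-1, 1, 0) = (2, 8, -10)
  D4: (3, 7, -10) + (-1, 0, 1) = (2, 7, -9)
  D5: (3, 7, -10) + (0, -1, 1) = (3, 6, -9)

Answer: 4 6 -10
4 7 -11
3 8 -11
2 8 -10
2 7 -9
3 6 -9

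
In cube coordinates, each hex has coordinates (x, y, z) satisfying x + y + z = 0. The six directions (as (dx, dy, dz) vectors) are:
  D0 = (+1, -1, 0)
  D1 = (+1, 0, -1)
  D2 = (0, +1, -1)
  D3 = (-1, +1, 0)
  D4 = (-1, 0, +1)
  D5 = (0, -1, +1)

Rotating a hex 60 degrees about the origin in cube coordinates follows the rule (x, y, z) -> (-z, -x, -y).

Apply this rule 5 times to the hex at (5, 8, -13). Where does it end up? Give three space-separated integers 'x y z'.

Start: (5, 8, -13)
Step 1: (5, 8, -13) -> (-(-13), -(5), -(8)) = (13, -5, -8)
Step 2: (13, -5, -8) -> (-(-8), -(13), -(-5)) = (8, -13, 5)
Step 3: (8, -13, 5) -> (-(5), -(8), -(-13)) = (-5, -8, 13)
Step 4: (-5, -8, 13) -> (-(13), -(-5), -(-8)) = (-13, 5, 8)
Step 5: (-13, 5, 8) -> (-(8), -(-13), -(5)) = (-8, 13, -5)

Answer: -8 13 -5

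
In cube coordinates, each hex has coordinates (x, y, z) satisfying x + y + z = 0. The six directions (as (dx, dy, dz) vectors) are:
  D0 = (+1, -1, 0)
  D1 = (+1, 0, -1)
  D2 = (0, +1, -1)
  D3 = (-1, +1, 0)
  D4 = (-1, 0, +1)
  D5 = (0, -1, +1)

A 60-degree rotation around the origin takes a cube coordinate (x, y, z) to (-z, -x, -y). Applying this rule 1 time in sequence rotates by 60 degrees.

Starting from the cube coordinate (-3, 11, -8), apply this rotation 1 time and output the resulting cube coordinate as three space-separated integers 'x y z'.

Answer: 8 3 -11

Derivation:
Start: (-3, 11, -8)
Step 1: (-3, 11, -8) -> (-(-8), -(-3), -(11)) = (8, 3, -11)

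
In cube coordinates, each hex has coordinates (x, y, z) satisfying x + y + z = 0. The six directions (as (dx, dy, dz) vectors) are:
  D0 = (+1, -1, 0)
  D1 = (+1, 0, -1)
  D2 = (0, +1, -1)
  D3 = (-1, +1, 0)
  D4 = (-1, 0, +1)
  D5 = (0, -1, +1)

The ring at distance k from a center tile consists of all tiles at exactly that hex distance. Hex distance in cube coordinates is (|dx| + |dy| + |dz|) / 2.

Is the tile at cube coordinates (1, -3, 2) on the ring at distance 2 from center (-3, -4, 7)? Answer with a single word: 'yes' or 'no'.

Answer: no

Derivation:
|px - cx| = |1 - (-3)| = 4
|py - cy| = |-3 - (-4)| = 1
|pz - cz| = |2 - 7| = 5
distance = (4+1+5)/2 = 10/2 = 5
radius = 2; distance != radius -> no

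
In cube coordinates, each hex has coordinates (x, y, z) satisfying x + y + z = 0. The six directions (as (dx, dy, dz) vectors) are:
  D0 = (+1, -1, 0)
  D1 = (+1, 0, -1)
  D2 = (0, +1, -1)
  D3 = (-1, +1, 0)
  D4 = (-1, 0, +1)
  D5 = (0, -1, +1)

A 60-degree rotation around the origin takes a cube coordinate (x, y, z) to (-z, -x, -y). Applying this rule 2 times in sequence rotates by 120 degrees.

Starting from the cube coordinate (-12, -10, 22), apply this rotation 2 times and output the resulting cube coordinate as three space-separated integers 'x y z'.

Answer: -10 22 -12

Derivation:
Start: (-12, -10, 22)
Step 1: (-12, -10, 22) -> (-(22), -(-12), -(-10)) = (-22, 12, 10)
Step 2: (-22, 12, 10) -> (-(10), -(-22), -(12)) = (-10, 22, -12)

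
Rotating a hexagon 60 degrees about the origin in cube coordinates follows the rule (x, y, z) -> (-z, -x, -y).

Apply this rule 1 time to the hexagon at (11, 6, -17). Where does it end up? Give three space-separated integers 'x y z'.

Answer: 17 -11 -6

Derivation:
Start: (11, 6, -17)
Step 1: (11, 6, -17) -> (-(-17), -(11), -(6)) = (17, -11, -6)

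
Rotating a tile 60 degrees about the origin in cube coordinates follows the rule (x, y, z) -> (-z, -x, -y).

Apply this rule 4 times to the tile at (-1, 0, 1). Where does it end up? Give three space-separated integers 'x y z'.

Start: (-1, 0, 1)
Step 1: (-1, 0, 1) -> (-(1), -(-1), -(0)) = (-1, 1, 0)
Step 2: (-1, 1, 0) -> (-(0), -(-1), -(1)) = (0, 1, -1)
Step 3: (0, 1, -1) -> (-(-1), -(0), -(1)) = (1, 0, -1)
Step 4: (1, 0, -1) -> (-(-1), -(1), -(0)) = (1, -1, 0)

Answer: 1 -1 0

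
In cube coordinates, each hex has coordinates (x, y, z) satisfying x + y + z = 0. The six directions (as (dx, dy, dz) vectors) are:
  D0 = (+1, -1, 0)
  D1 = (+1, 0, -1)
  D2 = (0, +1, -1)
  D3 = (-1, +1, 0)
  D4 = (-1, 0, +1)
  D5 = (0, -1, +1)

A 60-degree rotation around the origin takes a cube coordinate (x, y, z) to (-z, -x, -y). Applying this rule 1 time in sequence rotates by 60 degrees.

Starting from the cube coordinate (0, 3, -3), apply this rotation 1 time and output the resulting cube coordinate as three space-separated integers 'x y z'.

Start: (0, 3, -3)
Step 1: (0, 3, -3) -> (-(-3), -(0), -(3)) = (3, 0, -3)

Answer: 3 0 -3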